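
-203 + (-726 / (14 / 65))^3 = -13135903439504 / 343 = -38297094575.81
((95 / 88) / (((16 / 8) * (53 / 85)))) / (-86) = -8075 / 802208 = -0.01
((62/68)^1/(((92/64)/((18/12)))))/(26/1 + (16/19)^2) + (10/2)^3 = 78564507/628337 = 125.04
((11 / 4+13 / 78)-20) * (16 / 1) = -820 / 3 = -273.33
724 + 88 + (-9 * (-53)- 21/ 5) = 6424/ 5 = 1284.80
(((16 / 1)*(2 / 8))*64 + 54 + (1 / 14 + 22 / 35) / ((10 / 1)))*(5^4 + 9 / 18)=38789757 / 200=193948.78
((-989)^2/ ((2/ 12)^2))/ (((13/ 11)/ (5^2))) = 9683397900/ 13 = 744876761.54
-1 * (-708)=708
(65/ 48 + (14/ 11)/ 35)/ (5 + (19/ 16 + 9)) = 3671/ 40095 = 0.09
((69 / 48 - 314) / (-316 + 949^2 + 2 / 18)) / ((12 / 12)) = -45009 / 129641056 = -0.00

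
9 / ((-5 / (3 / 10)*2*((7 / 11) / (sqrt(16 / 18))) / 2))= -99*sqrt(2) / 175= -0.80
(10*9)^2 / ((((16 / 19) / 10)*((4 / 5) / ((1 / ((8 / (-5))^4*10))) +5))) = 120234375 / 71786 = 1674.90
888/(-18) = -148/3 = -49.33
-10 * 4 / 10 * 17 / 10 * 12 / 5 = -408 / 25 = -16.32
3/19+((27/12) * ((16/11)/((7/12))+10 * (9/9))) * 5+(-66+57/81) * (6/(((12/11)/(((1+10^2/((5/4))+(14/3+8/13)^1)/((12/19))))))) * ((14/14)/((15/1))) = -347184871697/110918808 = -3130.08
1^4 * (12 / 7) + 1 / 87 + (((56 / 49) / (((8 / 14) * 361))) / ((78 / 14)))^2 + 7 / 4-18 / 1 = -2337719702455 / 160953211692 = -14.52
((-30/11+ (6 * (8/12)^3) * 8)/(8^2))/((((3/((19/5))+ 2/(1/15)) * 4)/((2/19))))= 0.00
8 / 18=4 / 9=0.44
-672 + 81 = -591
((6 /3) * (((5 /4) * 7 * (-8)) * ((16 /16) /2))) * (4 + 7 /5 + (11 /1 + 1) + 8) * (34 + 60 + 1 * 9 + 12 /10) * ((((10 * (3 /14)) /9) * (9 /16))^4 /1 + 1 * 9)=-93706899648183 /56197120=-1667468.01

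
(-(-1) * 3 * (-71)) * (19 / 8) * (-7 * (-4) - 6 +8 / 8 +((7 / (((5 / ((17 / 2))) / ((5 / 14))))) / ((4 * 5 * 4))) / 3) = -29808853 / 2560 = -11644.08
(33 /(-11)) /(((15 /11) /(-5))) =11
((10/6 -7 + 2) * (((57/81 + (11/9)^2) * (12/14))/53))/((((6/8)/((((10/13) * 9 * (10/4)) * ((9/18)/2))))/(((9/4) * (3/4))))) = -11125/9646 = -1.15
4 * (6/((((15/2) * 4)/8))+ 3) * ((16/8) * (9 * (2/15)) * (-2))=-2208/25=-88.32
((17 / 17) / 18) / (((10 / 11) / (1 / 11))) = 1 / 180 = 0.01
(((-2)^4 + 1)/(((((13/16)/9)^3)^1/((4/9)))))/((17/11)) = 14598144/2197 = 6644.58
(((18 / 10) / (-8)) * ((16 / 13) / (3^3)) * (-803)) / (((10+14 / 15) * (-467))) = -803 / 497822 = -0.00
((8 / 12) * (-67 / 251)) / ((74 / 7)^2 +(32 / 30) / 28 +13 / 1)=-490 / 343619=-0.00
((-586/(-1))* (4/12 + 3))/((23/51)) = 99620/23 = 4331.30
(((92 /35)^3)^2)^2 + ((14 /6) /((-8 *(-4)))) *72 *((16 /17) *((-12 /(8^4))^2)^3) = 1801534560605832186490444277941723173097853 /16557897968324647885733888000000000000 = 108802.13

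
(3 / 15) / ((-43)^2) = 1 / 9245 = 0.00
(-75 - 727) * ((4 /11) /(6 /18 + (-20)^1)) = 9624 /649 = 14.83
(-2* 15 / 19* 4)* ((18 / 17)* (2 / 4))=-1080 / 323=-3.34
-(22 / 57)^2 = -484 / 3249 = -0.15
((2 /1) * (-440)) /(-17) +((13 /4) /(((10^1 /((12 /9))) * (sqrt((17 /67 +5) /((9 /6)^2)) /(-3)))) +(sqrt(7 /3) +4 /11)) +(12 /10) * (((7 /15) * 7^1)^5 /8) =-39 * sqrt(1474) /1760 +sqrt(21) /3 +102172121563 /946687500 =108.60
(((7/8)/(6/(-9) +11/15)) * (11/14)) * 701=115665/16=7229.06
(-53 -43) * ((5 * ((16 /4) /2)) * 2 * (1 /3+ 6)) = -12160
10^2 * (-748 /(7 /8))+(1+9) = -598330 /7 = -85475.71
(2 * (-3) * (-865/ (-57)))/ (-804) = 865/ 7638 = 0.11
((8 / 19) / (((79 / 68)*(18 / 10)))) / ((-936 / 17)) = -5780 / 1580553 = -0.00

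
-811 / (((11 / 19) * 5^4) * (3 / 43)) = -662587 / 20625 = -32.13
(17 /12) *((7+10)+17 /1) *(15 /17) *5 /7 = 30.36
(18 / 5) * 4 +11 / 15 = 227 / 15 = 15.13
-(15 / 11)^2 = -225 / 121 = -1.86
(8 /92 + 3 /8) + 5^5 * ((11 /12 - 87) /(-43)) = 148504715 /23736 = 6256.52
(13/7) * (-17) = -221/7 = -31.57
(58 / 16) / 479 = 29 / 3832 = 0.01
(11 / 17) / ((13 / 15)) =165 / 221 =0.75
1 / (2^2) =1 / 4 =0.25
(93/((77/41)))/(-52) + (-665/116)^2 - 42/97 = 31.48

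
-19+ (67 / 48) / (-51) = -46579 / 2448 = -19.03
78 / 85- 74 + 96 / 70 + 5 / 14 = -84911 / 1190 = -71.35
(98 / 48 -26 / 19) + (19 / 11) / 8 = 1115 / 1254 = 0.89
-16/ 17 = -0.94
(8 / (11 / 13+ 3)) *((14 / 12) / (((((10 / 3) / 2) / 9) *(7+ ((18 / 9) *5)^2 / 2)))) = 0.23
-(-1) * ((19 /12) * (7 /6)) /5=133 /360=0.37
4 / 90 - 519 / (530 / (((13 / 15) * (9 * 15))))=-109259 / 954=-114.53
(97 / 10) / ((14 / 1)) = 97 / 140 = 0.69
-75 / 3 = -25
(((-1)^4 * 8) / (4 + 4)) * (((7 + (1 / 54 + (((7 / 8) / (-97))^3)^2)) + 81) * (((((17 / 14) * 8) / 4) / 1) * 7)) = 8821797155015038205179 / 5895682558022909952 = 1496.31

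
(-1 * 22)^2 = 484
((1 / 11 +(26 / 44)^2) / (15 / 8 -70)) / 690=-71 / 7583675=-0.00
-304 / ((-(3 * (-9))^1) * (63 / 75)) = -7600 / 567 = -13.40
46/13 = 3.54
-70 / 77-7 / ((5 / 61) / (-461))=2165267 / 55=39368.49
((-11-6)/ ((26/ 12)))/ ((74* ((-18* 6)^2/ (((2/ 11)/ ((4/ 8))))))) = -17/ 5142852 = -0.00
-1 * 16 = -16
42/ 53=0.79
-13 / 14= -0.93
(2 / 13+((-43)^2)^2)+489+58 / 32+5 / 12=2133638447 / 624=3419292.38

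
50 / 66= 25 / 33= 0.76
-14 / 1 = -14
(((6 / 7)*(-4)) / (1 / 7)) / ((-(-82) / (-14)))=168 / 41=4.10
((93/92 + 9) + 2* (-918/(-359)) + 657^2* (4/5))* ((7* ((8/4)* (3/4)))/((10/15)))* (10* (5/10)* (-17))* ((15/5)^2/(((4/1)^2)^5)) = -549697812160077/138529472512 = -3968.09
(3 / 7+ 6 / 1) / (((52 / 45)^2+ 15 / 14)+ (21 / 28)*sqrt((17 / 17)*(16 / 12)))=6217549875 / 2026338743 -1291696875*sqrt(3) / 2026338743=1.96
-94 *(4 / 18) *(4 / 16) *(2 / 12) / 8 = -47 / 432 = -0.11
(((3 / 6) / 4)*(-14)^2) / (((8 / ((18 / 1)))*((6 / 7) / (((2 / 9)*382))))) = 65513 / 12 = 5459.42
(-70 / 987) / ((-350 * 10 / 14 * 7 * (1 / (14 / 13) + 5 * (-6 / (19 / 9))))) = -38 / 12453825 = -0.00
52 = 52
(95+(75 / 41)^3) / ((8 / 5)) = 17423425 / 275684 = 63.20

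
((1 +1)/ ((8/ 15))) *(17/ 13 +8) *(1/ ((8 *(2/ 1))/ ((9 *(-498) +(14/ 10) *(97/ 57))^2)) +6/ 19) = 197222778705601/ 4505280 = 43775920.41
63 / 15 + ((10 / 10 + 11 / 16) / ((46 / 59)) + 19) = 93341 / 3680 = 25.36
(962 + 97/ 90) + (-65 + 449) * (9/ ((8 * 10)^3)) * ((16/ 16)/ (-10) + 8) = 346727197/ 360000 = 963.13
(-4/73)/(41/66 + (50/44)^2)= -5808/202721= -0.03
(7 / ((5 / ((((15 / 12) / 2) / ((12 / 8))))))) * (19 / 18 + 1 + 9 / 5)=2429 / 1080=2.25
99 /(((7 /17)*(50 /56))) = 6732 /25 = 269.28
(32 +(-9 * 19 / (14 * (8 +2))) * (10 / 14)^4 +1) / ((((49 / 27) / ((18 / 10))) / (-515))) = -54992442321 / 3294172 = -16693.86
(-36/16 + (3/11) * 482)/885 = 379/2596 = 0.15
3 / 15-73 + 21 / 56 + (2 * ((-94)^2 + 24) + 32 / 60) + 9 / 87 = 61415777 / 3480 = 17648.21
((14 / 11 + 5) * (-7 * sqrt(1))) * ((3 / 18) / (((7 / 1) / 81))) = -1863 / 22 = -84.68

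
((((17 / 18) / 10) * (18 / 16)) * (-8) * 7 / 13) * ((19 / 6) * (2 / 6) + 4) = -833 / 360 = -2.31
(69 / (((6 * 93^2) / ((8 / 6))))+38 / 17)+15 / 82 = 87531461 / 36170118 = 2.42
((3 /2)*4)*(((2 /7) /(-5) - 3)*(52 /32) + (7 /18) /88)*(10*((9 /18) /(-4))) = 275173 /7392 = 37.23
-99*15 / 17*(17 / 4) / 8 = -46.41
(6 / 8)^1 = 3 / 4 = 0.75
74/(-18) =-37/9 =-4.11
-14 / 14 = -1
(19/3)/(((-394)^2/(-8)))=-38/116427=-0.00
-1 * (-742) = 742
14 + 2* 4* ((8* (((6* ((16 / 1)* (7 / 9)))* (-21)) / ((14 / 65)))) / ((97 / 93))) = -43329202 / 97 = -446692.80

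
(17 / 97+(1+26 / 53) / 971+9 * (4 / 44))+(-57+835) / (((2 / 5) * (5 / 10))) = 213658506763 / 54911021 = 3890.99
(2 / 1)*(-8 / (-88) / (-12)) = -1 / 66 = -0.02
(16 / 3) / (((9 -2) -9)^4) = 1 / 3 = 0.33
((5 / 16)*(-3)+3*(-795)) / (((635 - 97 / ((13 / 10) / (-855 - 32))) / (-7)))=694785 / 2779664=0.25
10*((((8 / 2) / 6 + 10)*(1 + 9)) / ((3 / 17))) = 54400 / 9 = 6044.44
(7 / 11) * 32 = 224 / 11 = 20.36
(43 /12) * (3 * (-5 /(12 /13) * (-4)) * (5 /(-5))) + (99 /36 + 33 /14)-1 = -4805 /21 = -228.81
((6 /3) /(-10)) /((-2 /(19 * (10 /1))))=19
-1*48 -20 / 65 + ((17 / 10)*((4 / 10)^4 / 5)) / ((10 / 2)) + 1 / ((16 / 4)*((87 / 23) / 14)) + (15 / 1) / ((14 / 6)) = -50659018451 / 1237031250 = -40.95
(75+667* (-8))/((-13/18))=94698/13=7284.46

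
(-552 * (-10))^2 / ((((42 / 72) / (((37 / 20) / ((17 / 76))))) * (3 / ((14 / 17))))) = 118592062.01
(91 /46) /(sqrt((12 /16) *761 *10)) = 91 *sqrt(22830) /525090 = 0.03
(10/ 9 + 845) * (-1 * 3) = -7615/ 3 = -2538.33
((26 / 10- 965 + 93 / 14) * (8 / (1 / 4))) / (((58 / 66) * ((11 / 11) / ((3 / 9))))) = -406032 / 35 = -11600.91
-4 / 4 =-1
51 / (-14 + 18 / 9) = -17 / 4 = -4.25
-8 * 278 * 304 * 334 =-225816064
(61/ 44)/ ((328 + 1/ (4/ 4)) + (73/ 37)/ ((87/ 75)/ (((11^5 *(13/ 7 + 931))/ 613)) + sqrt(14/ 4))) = 66470730773527302761811769119/ 15774104982692331254108687049404-2588421355036889344671875 *sqrt(14)/ 717004771940560511550394865882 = 0.00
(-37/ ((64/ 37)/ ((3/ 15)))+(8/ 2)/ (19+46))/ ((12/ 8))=-5847/ 2080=-2.81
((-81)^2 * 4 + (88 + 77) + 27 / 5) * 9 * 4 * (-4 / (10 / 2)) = -19018368 / 25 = -760734.72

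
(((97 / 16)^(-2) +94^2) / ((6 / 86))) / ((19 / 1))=3574941740 / 536313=6665.77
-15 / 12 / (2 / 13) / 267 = -65 / 2136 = -0.03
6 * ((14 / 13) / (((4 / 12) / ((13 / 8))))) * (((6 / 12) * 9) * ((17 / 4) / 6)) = 3213 / 32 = 100.41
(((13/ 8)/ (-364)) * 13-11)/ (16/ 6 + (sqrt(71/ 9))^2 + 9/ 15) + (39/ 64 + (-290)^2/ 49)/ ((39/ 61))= 1287636809/ 479661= 2684.47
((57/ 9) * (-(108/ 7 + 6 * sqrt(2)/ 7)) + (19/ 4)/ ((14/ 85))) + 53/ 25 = -13351/ 200 - 38 * sqrt(2)/ 7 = -74.43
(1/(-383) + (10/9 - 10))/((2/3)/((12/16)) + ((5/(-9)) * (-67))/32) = -980768/226353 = -4.33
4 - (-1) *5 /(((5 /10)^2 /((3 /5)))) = 16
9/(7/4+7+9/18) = 36/37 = 0.97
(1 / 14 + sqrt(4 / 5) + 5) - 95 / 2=-297 / 7 + 2* sqrt(5) / 5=-41.53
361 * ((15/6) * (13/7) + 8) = 63897/14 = 4564.07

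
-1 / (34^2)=-1 / 1156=-0.00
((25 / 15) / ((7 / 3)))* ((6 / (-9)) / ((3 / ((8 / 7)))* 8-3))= -5 / 189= -0.03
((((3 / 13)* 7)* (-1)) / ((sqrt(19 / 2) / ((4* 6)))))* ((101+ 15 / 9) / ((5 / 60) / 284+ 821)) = -176343552* sqrt(38) / 691098343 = -1.57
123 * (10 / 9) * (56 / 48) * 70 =100450 / 9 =11161.11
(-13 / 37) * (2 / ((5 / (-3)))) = 78 / 185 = 0.42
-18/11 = -1.64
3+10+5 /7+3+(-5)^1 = 82 /7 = 11.71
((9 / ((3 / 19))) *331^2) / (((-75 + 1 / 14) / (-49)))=4284054222 / 1049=4083941.11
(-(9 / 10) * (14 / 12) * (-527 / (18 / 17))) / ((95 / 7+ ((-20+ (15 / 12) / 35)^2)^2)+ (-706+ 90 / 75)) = 4818365216 / 1458292613583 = 0.00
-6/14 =-3/7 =-0.43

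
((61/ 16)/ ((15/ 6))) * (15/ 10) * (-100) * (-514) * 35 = 8230425/ 2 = 4115212.50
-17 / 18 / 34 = -1 / 36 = -0.03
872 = 872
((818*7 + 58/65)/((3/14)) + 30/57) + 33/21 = 693180181/25935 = 26727.60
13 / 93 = 0.14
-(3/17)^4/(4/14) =-567/167042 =-0.00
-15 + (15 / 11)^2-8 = -2558 / 121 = -21.14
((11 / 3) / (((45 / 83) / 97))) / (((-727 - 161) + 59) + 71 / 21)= -619927 / 780210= -0.79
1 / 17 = 0.06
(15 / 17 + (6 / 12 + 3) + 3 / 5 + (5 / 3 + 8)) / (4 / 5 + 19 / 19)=7471 / 918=8.14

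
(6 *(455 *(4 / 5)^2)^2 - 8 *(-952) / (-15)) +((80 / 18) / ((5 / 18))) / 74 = 1410469016 / 2775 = 508277.12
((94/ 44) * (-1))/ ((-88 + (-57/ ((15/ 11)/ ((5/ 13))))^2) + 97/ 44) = -15886/ 1283989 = -0.01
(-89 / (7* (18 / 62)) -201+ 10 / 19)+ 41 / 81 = -2626039 / 10773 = -243.76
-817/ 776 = -1.05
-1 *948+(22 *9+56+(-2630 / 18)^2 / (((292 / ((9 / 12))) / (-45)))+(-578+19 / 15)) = -21831291 / 5840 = -3738.23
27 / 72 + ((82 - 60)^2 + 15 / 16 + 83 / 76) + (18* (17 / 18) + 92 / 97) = 14872363 / 29488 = 504.35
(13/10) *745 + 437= 2811/2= 1405.50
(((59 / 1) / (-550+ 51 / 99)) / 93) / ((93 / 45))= -9735 / 17425813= -0.00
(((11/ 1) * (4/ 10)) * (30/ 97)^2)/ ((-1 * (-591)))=1320/ 1853573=0.00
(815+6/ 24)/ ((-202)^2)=3261/ 163216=0.02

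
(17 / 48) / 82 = 17 / 3936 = 0.00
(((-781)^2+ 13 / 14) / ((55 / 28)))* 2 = 34157868 / 55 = 621052.15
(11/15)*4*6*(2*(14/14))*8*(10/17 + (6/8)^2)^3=337307267/786080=429.10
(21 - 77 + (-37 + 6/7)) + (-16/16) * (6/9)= -1949/21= -92.81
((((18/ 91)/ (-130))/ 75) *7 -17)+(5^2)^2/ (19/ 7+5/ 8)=672218064/ 3950375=170.17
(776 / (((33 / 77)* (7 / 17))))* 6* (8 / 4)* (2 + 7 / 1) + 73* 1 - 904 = 474081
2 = 2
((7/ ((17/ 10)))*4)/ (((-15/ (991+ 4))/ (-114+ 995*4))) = -215413520/ 51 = -4223794.51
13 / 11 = 1.18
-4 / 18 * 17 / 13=-34 / 117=-0.29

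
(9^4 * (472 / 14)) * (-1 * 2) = -442398.86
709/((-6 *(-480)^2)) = -709/1382400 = -0.00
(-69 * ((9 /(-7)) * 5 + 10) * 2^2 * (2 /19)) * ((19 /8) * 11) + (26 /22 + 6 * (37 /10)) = -1034623 /385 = -2687.33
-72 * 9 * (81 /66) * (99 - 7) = -73165.09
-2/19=-0.11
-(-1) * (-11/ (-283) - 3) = -838/ 283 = -2.96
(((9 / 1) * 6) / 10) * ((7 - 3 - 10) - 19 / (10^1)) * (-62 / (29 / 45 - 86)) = -595107 / 19205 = -30.99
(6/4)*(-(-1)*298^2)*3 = 399618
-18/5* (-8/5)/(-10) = -72/125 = -0.58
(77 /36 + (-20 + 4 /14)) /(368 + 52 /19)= -84151 /1775088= -0.05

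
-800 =-800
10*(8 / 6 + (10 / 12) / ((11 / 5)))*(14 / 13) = 7910 / 429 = 18.44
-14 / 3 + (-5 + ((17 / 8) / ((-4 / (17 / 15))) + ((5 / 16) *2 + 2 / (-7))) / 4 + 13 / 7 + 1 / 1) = -30801 / 4480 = -6.88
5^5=3125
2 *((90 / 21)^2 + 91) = 218.73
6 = 6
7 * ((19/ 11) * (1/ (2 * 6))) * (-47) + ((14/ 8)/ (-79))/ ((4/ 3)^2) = -7903343/ 166848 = -47.37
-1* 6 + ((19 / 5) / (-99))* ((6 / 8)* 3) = -1339 / 220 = -6.09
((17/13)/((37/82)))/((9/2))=2788/4329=0.64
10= 10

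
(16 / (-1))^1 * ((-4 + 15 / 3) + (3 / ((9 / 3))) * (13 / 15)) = -29.87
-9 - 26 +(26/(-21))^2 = -33.47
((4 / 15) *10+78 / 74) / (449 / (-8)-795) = -3304 / 755799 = -0.00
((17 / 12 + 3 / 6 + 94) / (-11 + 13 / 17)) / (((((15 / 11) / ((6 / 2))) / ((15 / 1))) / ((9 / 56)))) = -49.70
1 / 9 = 0.11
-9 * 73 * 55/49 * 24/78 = -144540/637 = -226.91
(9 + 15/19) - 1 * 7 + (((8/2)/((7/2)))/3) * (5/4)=1303/399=3.27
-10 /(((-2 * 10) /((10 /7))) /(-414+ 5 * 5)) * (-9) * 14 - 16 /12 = 105026 /3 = 35008.67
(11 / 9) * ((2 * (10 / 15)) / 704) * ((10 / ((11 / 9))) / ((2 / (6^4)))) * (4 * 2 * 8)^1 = 8640 / 11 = 785.45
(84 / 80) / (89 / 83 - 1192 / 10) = -581 / 65364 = -0.01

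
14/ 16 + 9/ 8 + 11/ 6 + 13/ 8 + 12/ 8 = 6.96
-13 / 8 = -1.62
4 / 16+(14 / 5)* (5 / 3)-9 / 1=-4.08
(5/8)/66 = 5/528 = 0.01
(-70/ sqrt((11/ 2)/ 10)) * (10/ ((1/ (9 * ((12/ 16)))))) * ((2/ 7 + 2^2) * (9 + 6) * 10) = -6075000 * sqrt(55)/ 11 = -4095764.16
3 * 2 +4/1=10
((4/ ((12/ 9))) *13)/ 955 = 39/ 955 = 0.04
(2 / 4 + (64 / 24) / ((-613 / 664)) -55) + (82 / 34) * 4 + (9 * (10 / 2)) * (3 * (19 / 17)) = 6448987 / 62526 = 103.14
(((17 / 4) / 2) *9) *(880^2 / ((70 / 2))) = 2962080 / 7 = 423154.29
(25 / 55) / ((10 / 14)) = 7 / 11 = 0.64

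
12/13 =0.92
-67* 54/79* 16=-57888/79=-732.76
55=55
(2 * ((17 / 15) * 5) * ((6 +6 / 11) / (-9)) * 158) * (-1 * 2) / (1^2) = 85952 / 33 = 2604.61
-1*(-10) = 10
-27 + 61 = 34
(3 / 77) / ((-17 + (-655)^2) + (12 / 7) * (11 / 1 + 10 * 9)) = 3 / 33046948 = 0.00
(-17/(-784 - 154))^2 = 289/879844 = 0.00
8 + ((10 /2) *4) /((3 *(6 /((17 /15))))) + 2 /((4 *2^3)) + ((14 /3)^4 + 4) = 631921 /1296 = 487.59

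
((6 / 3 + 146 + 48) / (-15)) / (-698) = 98 / 5235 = 0.02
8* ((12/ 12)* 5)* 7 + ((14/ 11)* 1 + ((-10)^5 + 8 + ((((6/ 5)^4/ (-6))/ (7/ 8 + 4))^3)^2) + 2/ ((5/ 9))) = -315543404347828638116679940164/ 3164702594280242919921875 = -99707.13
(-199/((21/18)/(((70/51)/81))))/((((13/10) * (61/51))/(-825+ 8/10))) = 2523320/1647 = 1532.07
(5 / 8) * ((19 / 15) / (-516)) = -0.00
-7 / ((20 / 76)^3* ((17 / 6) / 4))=-542.26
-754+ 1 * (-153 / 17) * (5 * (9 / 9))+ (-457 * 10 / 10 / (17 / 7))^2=34611.38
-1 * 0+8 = 8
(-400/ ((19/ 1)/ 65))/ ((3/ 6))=-52000/ 19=-2736.84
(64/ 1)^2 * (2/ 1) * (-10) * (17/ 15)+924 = -275756/ 3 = -91918.67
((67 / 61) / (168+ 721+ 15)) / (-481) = -67 / 26524264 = -0.00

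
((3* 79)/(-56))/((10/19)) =-4503/560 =-8.04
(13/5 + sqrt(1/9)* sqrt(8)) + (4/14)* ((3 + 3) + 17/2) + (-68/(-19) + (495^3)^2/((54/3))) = 2* sqrt(2)/3 + 1086951908596654353/1330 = 817257074132823.76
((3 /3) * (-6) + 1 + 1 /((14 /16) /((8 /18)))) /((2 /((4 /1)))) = -566 /63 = -8.98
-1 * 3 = -3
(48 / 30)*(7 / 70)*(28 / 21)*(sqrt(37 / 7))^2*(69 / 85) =13616 / 14875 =0.92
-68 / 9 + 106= 886 / 9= 98.44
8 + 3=11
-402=-402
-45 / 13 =-3.46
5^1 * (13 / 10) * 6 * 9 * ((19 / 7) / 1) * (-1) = -6669 / 7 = -952.71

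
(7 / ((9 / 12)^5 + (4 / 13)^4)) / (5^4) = 204725248 / 4501541875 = 0.05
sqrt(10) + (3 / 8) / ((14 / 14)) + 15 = sqrt(10) + 123 / 8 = 18.54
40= 40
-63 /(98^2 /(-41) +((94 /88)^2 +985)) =-1666896 /19894195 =-0.08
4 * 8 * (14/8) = 56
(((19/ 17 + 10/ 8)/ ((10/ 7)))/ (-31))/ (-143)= 1127/ 3014440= 0.00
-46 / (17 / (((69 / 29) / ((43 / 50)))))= -158700 / 21199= -7.49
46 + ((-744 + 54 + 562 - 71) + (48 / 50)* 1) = -152.04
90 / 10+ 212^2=44953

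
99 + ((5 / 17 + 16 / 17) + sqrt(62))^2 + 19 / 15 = 42 *sqrt(62) / 17 + 710041 / 4335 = 183.25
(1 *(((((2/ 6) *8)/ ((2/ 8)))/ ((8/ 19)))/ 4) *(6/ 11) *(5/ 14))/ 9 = 95/ 693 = 0.14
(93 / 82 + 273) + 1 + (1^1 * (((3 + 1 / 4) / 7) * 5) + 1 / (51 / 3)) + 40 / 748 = 59587161 / 214676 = 277.57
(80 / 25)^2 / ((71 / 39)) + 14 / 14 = 11759 / 1775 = 6.62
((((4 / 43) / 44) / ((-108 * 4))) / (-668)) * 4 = 1 / 34124112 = 0.00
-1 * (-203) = 203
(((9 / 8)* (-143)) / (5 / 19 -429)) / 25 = 24453 / 1629200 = 0.02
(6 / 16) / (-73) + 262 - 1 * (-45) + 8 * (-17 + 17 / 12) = 319439 / 1752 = 182.33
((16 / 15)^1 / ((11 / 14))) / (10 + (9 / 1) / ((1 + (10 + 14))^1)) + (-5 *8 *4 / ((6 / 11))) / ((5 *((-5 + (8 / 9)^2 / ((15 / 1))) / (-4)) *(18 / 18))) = -347169760 / 7339431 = -47.30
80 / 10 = 8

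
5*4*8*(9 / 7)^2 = 12960 / 49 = 264.49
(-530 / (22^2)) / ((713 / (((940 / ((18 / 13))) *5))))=-4047875 / 776457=-5.21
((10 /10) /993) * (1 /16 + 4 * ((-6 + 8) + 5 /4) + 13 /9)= 2089 /142992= 0.01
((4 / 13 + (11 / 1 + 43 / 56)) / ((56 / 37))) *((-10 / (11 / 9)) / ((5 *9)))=-325267 / 224224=-1.45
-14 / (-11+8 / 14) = 98 / 73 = 1.34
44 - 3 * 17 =-7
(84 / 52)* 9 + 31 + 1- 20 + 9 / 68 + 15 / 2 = 30207 / 884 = 34.17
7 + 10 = 17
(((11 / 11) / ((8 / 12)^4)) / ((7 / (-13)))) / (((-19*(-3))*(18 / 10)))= -0.09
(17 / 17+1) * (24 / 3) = 16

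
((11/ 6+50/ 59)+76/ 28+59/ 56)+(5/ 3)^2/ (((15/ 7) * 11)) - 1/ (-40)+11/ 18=17669573/ 2453220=7.20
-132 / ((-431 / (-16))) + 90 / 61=-3.42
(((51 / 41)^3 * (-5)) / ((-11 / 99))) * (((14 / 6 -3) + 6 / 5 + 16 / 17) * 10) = 88017840 / 68921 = 1277.08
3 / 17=0.18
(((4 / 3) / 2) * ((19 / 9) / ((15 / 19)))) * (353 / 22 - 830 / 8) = -1393099 / 8910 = -156.35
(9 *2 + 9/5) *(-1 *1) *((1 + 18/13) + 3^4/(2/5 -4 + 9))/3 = -7458/65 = -114.74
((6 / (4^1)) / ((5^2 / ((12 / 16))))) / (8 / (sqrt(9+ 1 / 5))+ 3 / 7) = -4347 / 1526600+ 441*sqrt(230) / 381650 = 0.01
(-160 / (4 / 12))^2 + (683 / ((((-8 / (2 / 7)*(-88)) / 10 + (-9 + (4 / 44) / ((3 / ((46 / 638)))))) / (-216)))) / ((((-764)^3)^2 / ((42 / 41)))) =1467120680942567471573537438865 / 6367711288813226873237504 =230400.00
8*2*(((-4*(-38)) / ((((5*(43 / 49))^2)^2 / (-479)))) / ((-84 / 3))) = 239842074976 / 2136750625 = 112.25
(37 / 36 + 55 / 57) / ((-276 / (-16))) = 1363 / 11799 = 0.12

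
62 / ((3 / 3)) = 62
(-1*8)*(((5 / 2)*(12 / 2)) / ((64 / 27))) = -405 / 8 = -50.62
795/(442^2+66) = 0.00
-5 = -5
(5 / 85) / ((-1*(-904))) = 1 / 15368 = 0.00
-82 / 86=-41 / 43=-0.95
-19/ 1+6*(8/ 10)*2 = -47/ 5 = -9.40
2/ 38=1/ 19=0.05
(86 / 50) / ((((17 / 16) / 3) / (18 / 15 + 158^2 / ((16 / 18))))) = 17049672 / 125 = 136397.38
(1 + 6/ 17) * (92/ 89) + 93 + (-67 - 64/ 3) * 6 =-659065/ 1513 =-435.60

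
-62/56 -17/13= -879/364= -2.41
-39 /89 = -0.44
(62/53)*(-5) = -310/53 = -5.85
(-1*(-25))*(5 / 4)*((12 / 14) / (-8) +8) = 27625 / 112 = 246.65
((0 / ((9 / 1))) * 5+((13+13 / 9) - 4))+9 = 175 / 9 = 19.44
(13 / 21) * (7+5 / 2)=247 / 42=5.88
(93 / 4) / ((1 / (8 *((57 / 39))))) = 3534 / 13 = 271.85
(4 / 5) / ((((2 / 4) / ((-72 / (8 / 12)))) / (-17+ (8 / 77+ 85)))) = -4530816 / 385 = -11768.35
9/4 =2.25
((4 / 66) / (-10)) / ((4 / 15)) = -1 / 44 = -0.02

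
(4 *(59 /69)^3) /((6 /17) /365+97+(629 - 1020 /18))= 2548753390 /682184964987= 0.00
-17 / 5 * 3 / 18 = -17 / 30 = -0.57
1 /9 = 0.11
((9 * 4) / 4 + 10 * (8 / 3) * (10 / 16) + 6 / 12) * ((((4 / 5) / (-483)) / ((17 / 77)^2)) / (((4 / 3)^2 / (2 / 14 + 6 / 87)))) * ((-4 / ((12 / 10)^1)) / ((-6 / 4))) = -816871 / 3469734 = -0.24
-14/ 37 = -0.38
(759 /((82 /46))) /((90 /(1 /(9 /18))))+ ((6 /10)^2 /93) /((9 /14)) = 9.47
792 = 792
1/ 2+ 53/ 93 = 199/ 186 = 1.07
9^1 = 9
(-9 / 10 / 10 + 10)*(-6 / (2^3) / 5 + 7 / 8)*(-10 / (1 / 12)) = -86217 / 100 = -862.17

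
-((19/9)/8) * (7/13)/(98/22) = -209/6552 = -0.03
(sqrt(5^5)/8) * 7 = 175 * sqrt(5)/8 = 48.91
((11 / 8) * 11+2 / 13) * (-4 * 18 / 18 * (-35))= 55615 / 26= 2139.04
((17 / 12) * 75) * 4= 425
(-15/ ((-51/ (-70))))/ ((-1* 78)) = 175/ 663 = 0.26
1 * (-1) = -1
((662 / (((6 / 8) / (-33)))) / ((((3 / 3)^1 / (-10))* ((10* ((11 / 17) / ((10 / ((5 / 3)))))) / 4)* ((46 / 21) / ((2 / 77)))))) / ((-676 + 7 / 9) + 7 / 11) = -911574 / 48001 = -18.99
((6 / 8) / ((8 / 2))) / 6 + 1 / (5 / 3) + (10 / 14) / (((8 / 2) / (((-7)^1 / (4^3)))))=783 / 1280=0.61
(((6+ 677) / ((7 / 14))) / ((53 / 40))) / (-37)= -54640 / 1961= -27.86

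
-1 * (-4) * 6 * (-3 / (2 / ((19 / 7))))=-684 / 7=-97.71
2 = 2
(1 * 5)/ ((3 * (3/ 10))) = 50/ 9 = 5.56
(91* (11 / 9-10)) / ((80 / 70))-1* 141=-60475 / 72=-839.93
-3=-3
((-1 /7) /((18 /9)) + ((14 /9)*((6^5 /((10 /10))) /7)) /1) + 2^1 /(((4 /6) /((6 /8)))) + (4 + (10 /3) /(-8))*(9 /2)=97793 /56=1746.30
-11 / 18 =-0.61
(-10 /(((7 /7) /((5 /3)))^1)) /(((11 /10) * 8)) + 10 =535 /66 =8.11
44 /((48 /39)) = 143 /4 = 35.75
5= 5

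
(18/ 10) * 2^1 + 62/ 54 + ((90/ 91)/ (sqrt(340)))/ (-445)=4.75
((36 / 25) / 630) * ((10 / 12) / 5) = 0.00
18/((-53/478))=-8604/53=-162.34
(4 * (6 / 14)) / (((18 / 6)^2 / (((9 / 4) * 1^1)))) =3 / 7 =0.43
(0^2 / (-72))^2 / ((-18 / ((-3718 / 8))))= 0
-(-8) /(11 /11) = 8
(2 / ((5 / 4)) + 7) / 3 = 43 / 15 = 2.87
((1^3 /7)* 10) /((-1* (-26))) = 0.05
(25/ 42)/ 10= 0.06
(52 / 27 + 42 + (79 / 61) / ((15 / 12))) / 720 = 185131 / 2964600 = 0.06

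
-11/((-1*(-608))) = -11/608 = -0.02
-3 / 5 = -0.60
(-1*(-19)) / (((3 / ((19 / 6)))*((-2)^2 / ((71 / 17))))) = 25631 / 1224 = 20.94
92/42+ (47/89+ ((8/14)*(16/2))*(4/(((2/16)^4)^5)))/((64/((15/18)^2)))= 5211937214476667014559/22784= 228754266787072814.89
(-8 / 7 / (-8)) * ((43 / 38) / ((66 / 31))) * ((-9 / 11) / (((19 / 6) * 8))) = -11997 / 4892272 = -0.00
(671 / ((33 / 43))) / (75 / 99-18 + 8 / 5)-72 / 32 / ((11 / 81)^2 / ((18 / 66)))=-1225283267 / 13741244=-89.17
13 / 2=6.50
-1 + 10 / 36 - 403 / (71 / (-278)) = 2015689 / 1278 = 1577.22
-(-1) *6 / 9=2 / 3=0.67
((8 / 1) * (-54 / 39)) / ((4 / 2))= -72 / 13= -5.54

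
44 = 44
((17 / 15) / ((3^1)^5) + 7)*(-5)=-25532 / 729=-35.02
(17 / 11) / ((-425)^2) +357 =41724376 / 116875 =357.00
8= 8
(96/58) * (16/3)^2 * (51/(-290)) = -34816/4205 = -8.28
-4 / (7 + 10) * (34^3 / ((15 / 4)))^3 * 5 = -914326479306752 / 675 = -1354557747121.11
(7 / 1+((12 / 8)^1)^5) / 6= 467 / 192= 2.43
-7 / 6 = -1.17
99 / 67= 1.48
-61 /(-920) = 61 /920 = 0.07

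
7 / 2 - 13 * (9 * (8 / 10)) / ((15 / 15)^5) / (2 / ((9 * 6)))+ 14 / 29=-731733 / 290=-2523.22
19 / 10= 1.90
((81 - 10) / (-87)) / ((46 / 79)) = -5609 / 4002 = -1.40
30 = 30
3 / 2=1.50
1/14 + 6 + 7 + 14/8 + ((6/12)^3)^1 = 837/56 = 14.95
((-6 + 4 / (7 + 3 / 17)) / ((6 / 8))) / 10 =-664 / 915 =-0.73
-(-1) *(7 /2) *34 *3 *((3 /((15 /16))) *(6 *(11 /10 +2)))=531216 /25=21248.64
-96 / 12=-8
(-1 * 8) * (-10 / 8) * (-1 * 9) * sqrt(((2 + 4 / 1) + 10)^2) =-1440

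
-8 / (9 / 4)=-32 / 9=-3.56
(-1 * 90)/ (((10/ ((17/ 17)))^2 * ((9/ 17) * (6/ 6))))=-17/ 10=-1.70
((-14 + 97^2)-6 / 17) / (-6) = -159709 / 102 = -1565.77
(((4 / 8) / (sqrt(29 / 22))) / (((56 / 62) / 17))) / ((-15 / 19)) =-10013 * sqrt(638) / 24360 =-10.38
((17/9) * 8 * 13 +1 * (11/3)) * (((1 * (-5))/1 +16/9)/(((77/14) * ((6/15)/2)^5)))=-326431250/891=-366365.04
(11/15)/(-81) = -11/1215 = -0.01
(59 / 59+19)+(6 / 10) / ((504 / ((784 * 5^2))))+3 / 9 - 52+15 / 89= -2180 / 267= -8.16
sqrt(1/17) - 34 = -34 + sqrt(17)/17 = -33.76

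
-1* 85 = -85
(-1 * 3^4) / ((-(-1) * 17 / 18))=-1458 / 17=-85.76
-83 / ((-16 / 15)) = 1245 / 16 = 77.81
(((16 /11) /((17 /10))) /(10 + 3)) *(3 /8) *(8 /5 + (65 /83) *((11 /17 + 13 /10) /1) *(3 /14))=1141827 /24010987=0.05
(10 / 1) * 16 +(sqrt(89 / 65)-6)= sqrt(5785) / 65 +154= 155.17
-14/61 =-0.23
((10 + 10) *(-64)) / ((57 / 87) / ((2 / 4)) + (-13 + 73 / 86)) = 3192320 / 27037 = 118.07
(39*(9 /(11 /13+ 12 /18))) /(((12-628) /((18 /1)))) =-123201 /18172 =-6.78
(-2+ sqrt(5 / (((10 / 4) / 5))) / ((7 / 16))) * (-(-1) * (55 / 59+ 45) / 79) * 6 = -32520 / 4661+ 260160 * sqrt(10) / 32627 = 18.24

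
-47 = -47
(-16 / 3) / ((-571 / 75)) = 400 / 571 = 0.70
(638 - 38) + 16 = 616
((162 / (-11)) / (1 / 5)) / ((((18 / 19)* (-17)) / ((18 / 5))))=3078 / 187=16.46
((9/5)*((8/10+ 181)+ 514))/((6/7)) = 73059/50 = 1461.18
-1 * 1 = -1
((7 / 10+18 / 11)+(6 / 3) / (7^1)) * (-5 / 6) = -673 / 308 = -2.19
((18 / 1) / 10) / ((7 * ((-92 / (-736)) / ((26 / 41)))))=1872 / 1435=1.30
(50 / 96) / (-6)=-25 / 288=-0.09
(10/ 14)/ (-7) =-5/ 49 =-0.10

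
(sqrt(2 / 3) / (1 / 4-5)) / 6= -2*sqrt(6) / 171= -0.03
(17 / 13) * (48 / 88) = 102 / 143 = 0.71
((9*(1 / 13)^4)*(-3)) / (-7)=27 / 199927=0.00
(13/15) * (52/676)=1/15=0.07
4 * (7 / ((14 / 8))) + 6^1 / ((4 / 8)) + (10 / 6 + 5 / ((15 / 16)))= 35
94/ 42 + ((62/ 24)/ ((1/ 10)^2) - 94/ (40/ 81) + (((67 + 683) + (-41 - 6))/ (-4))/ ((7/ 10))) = -3617/ 20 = -180.85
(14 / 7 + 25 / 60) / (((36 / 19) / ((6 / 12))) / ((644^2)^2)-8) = -2961727446328 / 9804339132645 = -0.30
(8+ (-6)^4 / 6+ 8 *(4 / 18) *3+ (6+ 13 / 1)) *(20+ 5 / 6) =93125 / 18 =5173.61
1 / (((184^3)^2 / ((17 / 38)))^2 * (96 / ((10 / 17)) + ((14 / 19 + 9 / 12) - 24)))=1445 / 1529693971488503935201124552802304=0.00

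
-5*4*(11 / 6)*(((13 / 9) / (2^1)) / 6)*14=-5005 / 81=-61.79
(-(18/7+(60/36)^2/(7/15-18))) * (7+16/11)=-413137/20251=-20.40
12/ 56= 3/ 14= 0.21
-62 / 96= -31 / 48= -0.65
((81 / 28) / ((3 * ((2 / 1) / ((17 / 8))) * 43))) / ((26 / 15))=6885 / 500864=0.01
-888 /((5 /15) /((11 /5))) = -29304 /5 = -5860.80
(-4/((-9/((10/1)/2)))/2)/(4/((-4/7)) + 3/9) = -1/6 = -0.17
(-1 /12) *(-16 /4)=1 /3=0.33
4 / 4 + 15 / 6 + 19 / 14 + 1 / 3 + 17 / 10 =6.89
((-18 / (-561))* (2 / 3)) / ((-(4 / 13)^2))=-169 / 748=-0.23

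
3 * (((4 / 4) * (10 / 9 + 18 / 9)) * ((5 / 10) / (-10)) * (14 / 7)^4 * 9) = -336 / 5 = -67.20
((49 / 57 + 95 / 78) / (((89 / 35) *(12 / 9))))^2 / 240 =2322659045 / 1484551031808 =0.00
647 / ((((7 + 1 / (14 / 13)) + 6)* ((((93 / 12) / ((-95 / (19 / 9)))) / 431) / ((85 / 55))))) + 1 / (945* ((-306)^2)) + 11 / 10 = -70471214517640081 / 392258526660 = -179655.02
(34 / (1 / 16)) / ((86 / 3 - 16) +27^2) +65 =146257 / 2225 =65.73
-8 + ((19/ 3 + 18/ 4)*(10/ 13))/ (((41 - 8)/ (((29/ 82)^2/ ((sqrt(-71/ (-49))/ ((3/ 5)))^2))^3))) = -8.00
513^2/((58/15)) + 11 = 68071.95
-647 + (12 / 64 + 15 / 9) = -30967 / 48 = -645.15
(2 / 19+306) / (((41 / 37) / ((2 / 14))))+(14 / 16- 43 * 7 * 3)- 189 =-1051.66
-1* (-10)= 10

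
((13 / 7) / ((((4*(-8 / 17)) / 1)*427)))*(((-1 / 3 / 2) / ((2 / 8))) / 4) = 221 / 573888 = 0.00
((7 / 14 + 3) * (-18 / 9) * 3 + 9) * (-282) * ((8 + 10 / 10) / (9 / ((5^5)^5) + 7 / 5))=1134574413299560546875 / 52154064178466798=21754.29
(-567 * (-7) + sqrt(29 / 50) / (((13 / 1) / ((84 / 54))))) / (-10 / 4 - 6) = -7938 / 17 - 14 * sqrt(58) / 9945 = -466.95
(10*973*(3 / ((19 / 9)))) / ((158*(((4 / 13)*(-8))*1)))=-1707615 / 48032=-35.55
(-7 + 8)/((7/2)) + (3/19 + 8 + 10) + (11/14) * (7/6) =30899/1596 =19.36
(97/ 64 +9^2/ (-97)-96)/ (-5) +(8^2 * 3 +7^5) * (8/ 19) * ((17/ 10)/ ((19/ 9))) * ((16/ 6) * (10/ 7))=21975.83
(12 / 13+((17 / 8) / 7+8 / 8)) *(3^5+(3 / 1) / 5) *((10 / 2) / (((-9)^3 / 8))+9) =306545689 / 63180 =4851.94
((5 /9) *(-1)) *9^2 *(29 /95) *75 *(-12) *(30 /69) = 2349000 /437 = 5375.29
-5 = -5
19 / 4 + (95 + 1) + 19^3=27839 / 4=6959.75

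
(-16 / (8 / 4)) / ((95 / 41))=-328 / 95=-3.45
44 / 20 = 11 / 5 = 2.20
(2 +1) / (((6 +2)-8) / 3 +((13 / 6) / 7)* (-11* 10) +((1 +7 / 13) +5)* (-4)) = -819 / 16435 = -0.05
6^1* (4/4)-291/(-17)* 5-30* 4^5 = -520683/17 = -30628.41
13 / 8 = 1.62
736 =736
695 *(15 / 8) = 10425 / 8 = 1303.12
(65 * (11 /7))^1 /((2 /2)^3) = 715 /7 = 102.14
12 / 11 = 1.09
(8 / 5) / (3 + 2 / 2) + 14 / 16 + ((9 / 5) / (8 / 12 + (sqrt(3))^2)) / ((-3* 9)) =553 / 440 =1.26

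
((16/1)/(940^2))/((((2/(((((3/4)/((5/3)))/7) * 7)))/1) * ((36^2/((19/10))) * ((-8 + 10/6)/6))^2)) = 1/127238400000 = 0.00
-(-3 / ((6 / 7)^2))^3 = 117649 / 1728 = 68.08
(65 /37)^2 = 4225 /1369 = 3.09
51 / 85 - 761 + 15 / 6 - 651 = -14089 / 10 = -1408.90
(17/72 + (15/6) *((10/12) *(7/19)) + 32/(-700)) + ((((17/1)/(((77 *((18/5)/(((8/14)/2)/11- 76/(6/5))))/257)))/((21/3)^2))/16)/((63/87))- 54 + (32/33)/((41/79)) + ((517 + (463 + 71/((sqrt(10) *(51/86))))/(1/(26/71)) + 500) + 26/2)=1118 *sqrt(10)/255 + 2089321136096309749/1822159507152600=1160.48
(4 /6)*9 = 6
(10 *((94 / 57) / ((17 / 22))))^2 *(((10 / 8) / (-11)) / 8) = -6.47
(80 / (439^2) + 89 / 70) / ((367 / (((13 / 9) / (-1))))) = -223050997 / 44559022410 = -0.01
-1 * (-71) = 71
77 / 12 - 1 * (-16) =269 / 12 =22.42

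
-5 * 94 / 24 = -235 / 12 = -19.58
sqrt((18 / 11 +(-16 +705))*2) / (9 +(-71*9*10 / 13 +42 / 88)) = -52*sqrt(167134) / 275739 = -0.08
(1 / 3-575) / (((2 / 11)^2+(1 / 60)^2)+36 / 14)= -1752273600 / 7942447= -220.62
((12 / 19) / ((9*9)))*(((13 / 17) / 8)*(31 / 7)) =403 / 122094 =0.00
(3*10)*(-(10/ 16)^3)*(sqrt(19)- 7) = 13125/ 256- 1875*sqrt(19)/ 256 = 19.34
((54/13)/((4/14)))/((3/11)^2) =2541/13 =195.46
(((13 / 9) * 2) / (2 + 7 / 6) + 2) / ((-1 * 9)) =-166 / 513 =-0.32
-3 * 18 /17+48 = 762 /17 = 44.82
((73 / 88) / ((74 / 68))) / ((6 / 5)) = 6205 / 9768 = 0.64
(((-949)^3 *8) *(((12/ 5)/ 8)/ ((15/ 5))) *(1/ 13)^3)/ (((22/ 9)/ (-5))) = 7002306/ 11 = 636573.27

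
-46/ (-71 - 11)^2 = -23/ 3362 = -0.01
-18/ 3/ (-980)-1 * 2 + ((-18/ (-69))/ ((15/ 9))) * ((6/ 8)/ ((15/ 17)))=-1.86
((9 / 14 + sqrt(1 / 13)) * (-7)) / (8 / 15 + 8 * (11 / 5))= -135 / 544 - 105 * sqrt(13) / 3536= -0.36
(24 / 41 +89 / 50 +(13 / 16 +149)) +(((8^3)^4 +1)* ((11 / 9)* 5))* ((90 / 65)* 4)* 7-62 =3471158208958569921 / 213200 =16281229873164.02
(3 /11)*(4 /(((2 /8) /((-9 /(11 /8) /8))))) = -432 /121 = -3.57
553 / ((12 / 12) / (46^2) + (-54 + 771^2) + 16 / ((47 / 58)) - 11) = 54996956 / 59113845647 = 0.00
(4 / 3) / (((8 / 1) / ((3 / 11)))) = 1 / 22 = 0.05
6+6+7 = 19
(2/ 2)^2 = 1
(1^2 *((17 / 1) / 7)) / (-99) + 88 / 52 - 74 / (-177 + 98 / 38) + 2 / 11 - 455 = -6758256497 / 14927913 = -452.73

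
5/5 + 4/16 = 5/4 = 1.25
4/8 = 1/2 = 0.50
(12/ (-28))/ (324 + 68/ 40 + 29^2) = -10/ 27223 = -0.00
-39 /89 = -0.44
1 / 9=0.11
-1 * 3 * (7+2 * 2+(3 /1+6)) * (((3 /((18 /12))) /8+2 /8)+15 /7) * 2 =-2220 /7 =-317.14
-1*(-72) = 72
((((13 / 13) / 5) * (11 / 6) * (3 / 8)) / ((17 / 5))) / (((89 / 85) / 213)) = 11715 / 1424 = 8.23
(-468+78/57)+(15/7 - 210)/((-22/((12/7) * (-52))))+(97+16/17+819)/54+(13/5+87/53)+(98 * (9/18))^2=154097496079/138407115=1113.36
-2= -2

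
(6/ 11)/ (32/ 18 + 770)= 27/ 38203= 0.00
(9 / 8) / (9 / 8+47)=9 / 385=0.02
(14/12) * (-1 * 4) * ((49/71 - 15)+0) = 14224/213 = 66.78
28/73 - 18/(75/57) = -13.30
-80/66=-40/33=-1.21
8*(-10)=-80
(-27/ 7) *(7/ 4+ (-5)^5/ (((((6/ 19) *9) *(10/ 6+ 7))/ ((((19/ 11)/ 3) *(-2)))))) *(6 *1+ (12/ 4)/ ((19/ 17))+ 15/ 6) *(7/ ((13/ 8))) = -970392725/ 35321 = -27473.53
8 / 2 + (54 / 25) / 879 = 29318 / 7325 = 4.00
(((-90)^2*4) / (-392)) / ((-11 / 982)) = 3977100 / 539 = 7378.66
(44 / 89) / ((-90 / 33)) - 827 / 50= -223229 / 13350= -16.72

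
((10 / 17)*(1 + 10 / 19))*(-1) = -290 / 323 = -0.90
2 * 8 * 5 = 80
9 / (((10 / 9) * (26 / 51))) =15.89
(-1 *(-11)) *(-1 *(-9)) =99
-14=-14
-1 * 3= -3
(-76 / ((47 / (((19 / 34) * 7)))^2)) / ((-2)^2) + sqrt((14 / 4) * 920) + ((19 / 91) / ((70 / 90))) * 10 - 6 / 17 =3578462609 / 1626645748 + 2 * sqrt(805) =58.94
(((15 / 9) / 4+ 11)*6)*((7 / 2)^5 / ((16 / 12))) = 6907677 / 256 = 26983.11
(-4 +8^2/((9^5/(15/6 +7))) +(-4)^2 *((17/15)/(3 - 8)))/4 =-2810869/1476225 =-1.90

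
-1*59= -59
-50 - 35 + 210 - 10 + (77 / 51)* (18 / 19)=37607 / 323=116.43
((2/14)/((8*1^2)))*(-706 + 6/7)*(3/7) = -1851/343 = -5.40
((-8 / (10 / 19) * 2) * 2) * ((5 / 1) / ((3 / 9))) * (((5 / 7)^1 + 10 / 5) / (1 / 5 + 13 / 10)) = -11552 / 7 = -1650.29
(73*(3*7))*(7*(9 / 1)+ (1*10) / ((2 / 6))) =142569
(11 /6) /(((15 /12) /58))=85.07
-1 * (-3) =3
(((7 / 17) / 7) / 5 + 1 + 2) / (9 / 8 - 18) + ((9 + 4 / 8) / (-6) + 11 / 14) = -313619 / 321300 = -0.98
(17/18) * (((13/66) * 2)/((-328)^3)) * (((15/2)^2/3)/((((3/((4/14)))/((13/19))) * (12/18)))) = -71825/3717049577472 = -0.00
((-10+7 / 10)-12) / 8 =-213 / 80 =-2.66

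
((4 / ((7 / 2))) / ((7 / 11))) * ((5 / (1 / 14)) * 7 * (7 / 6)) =3080 / 3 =1026.67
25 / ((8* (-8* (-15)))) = 5 / 192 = 0.03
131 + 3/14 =1837/14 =131.21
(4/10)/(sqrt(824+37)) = 2* sqrt(861)/4305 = 0.01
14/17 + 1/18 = 269/306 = 0.88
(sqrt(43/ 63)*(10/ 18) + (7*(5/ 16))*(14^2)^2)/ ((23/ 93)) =155*sqrt(301)/ 1449 + 7815255/ 23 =339795.55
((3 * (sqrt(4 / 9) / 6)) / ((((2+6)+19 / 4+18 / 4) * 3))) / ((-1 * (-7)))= 4 / 4347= 0.00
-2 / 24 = -1 / 12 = -0.08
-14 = -14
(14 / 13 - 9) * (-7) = 721 / 13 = 55.46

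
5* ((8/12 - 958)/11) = -435.15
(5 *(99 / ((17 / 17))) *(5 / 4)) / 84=825 / 112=7.37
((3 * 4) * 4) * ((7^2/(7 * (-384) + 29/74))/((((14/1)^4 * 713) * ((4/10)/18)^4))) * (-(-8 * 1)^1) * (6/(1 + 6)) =-43696260000/48638627597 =-0.90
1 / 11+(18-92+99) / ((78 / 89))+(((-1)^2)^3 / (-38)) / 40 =18659851 / 652080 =28.62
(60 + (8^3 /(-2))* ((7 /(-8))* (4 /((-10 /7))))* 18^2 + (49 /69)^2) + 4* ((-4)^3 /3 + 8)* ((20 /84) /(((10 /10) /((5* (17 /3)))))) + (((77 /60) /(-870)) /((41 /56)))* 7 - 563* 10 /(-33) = -6647495173729282 /32691287475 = -203341.49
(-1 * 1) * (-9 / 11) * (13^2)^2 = 23368.09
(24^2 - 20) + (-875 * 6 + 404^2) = 158522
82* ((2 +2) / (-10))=-164 / 5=-32.80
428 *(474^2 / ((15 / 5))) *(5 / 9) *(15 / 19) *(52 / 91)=1068459200 / 133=8033527.82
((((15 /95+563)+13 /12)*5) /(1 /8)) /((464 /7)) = 4502645 /13224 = 340.49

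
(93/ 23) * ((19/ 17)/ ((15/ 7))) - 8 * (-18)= 285643/ 1955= 146.11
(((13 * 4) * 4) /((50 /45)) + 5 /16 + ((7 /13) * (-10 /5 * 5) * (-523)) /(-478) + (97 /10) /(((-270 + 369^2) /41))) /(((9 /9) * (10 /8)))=6134722340249 /42221333700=145.30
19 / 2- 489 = -959 / 2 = -479.50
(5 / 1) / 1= 5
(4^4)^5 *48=52776558133248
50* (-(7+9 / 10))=-395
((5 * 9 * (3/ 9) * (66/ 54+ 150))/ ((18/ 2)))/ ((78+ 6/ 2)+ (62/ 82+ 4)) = 279005/ 94932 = 2.94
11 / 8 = 1.38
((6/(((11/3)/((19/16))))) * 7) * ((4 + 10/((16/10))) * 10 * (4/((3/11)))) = 81795/4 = 20448.75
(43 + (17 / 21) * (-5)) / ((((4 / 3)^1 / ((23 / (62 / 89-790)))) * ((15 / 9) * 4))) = -837223 / 6556480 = -0.13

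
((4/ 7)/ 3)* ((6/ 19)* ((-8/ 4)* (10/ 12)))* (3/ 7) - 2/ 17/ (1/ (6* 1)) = -11852/ 15827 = -0.75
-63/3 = -21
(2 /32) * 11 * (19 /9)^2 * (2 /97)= 3971 /62856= 0.06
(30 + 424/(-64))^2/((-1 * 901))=-2057/3392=-0.61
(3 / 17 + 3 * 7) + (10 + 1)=547 / 17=32.18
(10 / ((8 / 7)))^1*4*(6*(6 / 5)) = 252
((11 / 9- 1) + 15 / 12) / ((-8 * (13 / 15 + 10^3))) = -0.00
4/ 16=1/ 4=0.25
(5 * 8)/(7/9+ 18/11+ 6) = 3960/833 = 4.75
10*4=40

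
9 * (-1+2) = 9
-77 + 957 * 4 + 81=3832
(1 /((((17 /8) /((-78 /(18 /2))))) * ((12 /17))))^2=2704 /81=33.38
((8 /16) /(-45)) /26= -1 /2340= -0.00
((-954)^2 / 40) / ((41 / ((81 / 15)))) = 6143283 / 2050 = 2996.72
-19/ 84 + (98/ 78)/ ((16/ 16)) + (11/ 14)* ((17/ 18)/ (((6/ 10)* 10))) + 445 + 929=27030025/ 19656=1375.15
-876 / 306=-146 / 51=-2.86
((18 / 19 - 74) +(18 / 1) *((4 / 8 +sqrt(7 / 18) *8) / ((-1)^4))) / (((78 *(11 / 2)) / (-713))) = 867721 / 8151 - 5704 *sqrt(14) / 143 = -42.79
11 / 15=0.73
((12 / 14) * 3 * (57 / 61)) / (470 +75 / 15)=54 / 10675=0.01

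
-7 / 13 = -0.54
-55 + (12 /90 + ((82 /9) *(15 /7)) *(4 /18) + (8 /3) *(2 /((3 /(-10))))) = -64549 /945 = -68.31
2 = 2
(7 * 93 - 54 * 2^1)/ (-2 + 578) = 181/ 192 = 0.94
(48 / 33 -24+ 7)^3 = -3756.73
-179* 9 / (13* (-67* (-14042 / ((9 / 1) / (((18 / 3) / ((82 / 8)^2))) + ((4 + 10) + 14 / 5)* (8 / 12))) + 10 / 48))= -1044198648 / 46967190335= -0.02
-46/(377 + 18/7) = -322/2657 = -0.12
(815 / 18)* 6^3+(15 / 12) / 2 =78245 / 8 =9780.62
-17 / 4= -4.25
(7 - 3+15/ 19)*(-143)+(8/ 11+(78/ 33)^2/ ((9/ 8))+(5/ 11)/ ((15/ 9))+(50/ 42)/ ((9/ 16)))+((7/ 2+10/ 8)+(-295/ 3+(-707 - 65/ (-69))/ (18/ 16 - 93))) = -1067127871763/ 1399125420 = -762.71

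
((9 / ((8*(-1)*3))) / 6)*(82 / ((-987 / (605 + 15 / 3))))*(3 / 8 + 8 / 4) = 7.52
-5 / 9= -0.56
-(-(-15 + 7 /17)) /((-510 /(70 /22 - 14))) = -868 /2805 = -0.31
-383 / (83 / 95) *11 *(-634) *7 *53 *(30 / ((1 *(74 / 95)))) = 134150747288250 / 3071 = 43683082803.08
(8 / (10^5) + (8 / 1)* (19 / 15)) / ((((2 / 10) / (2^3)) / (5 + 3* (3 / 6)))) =4940039 / 1875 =2634.69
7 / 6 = 1.17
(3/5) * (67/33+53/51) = 1722/935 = 1.84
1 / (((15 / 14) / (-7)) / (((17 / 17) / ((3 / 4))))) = -392 / 45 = -8.71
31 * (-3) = -93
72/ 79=0.91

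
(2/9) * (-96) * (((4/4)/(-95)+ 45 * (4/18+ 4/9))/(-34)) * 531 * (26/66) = 6356896/1615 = 3936.16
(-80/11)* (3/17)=-240/187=-1.28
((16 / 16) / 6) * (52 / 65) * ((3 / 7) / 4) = 0.01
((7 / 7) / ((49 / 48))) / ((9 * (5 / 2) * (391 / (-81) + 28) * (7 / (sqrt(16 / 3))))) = 1152 * sqrt(3) / 3219055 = 0.00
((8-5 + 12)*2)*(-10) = -300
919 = 919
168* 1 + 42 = 210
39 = 39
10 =10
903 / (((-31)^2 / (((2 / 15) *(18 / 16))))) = 2709 / 19220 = 0.14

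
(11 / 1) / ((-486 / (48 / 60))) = -22 / 1215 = -0.02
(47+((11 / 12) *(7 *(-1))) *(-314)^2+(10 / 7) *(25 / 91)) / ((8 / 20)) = -3022295585 / 1911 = -1581525.69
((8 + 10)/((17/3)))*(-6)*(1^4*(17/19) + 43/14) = -170910/2261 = -75.59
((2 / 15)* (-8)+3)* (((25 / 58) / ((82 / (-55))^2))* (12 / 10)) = 3025 / 6724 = 0.45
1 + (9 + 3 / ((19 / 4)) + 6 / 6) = 221 / 19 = 11.63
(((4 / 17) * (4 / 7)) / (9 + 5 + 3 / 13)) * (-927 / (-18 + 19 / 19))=192816 / 374255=0.52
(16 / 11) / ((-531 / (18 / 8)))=-4 / 649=-0.01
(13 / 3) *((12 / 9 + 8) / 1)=364 / 9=40.44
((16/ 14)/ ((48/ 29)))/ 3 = 29/ 126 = 0.23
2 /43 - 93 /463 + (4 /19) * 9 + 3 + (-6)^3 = -79913386 /378271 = -211.26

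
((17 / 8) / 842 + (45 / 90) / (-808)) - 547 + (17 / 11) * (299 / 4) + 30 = -751129901 / 1870924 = -401.48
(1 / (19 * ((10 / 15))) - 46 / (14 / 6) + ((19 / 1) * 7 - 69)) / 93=0.48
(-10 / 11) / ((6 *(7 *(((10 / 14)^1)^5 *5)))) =-0.02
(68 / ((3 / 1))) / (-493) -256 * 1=-22276 / 87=-256.05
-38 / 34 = -19 / 17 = -1.12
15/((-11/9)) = -12.27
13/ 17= 0.76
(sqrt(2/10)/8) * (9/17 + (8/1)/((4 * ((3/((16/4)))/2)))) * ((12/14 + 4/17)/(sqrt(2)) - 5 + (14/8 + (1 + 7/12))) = -299 * sqrt(5)/1224 + 3887 * sqrt(10)/48552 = -0.29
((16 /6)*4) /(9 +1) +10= 166 /15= 11.07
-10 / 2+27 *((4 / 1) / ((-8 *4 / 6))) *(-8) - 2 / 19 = 2981 / 19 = 156.89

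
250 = 250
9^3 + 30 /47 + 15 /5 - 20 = 33494 /47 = 712.64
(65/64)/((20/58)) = 377/128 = 2.95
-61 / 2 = -30.50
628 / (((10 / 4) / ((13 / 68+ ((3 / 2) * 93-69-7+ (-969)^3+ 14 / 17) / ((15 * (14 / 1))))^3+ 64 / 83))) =-1785971764642273844739473452210349 / 87417623125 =-20430340025242751585502.73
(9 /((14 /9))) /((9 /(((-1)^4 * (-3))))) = -27 /14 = -1.93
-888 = -888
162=162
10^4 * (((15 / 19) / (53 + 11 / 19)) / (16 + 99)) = 15000 / 11707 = 1.28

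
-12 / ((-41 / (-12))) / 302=-72 / 6191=-0.01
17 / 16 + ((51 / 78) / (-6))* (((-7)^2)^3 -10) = -2666263 / 208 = -12818.57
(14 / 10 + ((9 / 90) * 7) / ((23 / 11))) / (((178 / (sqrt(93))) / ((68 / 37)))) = 6783 * sqrt(93) / 378695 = 0.17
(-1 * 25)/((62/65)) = -1625/62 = -26.21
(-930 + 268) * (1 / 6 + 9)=-18205 / 3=-6068.33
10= 10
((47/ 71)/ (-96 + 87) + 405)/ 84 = 4.82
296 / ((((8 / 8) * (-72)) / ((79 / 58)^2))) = -230917 / 30276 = -7.63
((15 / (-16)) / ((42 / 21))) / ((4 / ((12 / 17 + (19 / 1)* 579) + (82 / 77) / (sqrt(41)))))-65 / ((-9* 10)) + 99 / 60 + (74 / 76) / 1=-2392421933 / 1860480-15* sqrt(41) / 4928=-1285.94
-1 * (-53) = 53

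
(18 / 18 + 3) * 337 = 1348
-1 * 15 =-15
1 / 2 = 0.50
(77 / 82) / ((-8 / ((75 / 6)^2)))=-48125 / 2624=-18.34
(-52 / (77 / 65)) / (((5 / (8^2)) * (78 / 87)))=-48256 / 77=-626.70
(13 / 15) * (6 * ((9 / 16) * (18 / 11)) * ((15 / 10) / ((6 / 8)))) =1053 / 110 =9.57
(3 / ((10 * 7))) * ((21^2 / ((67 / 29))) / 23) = 5481 / 15410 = 0.36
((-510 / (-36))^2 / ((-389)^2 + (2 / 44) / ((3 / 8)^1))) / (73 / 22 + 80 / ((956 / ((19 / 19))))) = 12290575 / 31524871602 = 0.00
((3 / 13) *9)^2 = 729 / 169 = 4.31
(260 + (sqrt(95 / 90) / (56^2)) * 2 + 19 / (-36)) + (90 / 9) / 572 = sqrt(38) / 9408 + 1335853 / 5148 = 259.49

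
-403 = -403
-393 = -393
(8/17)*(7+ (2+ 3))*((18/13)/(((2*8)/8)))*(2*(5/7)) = 8640/1547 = 5.59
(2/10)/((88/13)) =0.03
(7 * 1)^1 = 7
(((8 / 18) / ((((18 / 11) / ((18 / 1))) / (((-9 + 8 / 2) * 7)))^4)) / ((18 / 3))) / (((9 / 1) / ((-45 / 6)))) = -109853253125 / 81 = -1356213001.54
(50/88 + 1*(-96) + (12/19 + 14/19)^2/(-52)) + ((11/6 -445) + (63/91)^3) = -56355684859/104691444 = -538.30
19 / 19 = 1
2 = 2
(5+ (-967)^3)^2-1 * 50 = 817633806251799314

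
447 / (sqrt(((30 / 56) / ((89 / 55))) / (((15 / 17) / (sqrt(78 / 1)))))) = 245.56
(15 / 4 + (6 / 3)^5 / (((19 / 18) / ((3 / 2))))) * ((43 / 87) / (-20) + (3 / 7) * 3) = 660437 / 10640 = 62.07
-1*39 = -39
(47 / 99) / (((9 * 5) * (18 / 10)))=47 / 8019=0.01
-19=-19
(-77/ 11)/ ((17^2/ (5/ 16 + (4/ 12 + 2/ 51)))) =-3913/ 235824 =-0.02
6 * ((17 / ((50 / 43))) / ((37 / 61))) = 133773 / 925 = 144.62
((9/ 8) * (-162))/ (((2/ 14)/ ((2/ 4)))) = -5103/ 8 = -637.88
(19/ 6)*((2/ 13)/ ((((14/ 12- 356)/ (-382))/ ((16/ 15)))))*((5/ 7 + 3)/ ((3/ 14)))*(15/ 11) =929024/ 70257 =13.22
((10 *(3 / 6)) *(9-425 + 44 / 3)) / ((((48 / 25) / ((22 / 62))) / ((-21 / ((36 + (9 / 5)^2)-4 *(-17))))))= 10346875 / 142476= 72.62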